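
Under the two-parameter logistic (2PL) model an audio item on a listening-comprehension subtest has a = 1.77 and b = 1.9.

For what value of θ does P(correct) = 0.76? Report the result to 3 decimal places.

2.551

P(θ) = 1 / (1 + exp(−a(θ − b)))
logit = ln(0.7600/0.2400) = 1.1527
θ = b + logit/(a) = 1.9 + 1.1527/1.7700 = 2.5512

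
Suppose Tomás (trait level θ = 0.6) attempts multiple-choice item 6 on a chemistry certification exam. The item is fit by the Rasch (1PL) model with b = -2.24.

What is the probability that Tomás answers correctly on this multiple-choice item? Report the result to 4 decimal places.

P(θ) = 1 / (1 + exp(−(θ − b)))
Exponent: (0.6 − (-2.24)) = 2.8400
1/(1 + e^{-2.8400}) = 0.9448
P = 0.9448

0.9448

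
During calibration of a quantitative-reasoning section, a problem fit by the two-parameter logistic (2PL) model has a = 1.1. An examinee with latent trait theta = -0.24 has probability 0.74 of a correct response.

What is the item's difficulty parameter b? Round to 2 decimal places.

P(theta) = 1 / (1 + exp(−a(theta − b)))
logit(0.74) = ln(0.74/0.26) = 1.0460
b = theta − logit/(a) = -0.24 − 1.0460/1.1000 = -1.1909

-1.19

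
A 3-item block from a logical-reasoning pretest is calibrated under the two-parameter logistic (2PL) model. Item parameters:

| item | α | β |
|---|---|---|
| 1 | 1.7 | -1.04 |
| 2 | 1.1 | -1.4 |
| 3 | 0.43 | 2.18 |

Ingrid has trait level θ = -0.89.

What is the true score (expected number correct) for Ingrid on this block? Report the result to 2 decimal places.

1.41

P(θ) = 1 / (1 + exp(−α(θ − β)))
P_1 = 1/(1+e^{-0.2550}) = 0.5634
P_2 = 1/(1+e^{-0.5610}) = 0.6367
P_3 = 1/(1+e^{1.3201}) = 0.2108
E[score] = 0.5634 + 0.6367 + 0.2108 = 1.4109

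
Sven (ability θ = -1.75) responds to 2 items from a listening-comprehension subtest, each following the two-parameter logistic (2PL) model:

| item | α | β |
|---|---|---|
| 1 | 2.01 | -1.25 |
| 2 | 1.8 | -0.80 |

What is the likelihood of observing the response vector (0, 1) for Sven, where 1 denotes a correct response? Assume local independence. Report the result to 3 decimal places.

P(θ) = 1 / (1 + exp(−α(θ − β)))
P_1 = 1/(1+e^{1.0050}) = 0.2680
P_2 = 1/(1+e^{1.7100}) = 0.1532
L = (1−P_1) × P_2 = 0.7320 × 0.1532 = 0.11212

0.112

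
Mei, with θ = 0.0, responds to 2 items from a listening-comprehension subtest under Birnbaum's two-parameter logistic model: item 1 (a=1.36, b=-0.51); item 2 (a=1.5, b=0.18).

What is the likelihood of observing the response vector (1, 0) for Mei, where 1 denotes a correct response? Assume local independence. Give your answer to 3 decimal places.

0.378

P(θ) = 1 / (1 + exp(−a(θ − b)))
P_1 = 1/(1+e^{-0.6936}) = 0.6668
P_2 = 1/(1+e^{0.2700}) = 0.4329
L = P_1 × (1−P_2) = 0.6668 × 0.5671 = 0.37812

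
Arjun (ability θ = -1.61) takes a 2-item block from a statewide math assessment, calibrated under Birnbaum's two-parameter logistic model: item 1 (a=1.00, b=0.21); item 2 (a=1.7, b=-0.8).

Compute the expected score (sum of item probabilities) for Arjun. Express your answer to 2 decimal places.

0.34

P(θ) = 1 / (1 + exp(−a(θ − b)))
P_1 = 1/(1+e^{1.8200}) = 0.1394
P_2 = 1/(1+e^{1.3770}) = 0.2015
E[score] = 0.1394 + 0.2015 = 0.3409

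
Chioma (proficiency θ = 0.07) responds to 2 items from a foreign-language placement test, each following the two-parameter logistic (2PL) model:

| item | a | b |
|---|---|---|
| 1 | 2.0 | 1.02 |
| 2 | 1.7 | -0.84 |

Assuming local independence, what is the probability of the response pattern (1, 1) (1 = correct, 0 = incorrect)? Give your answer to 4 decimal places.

0.1073

P(θ) = 1 / (1 + exp(−a(θ − b)))
P_1 = 1/(1+e^{1.9000}) = 0.1301
P_2 = 1/(1+e^{-1.5470}) = 0.8245
L = P_1 × P_2 = 0.1301 × 0.8245 = 0.10727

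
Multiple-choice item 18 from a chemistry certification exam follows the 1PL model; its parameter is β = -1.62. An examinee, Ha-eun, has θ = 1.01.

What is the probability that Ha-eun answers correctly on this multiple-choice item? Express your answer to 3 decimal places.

0.933

P(θ) = 1 / (1 + exp(−(θ − β)))
Exponent: (1.01 − (-1.62)) = 2.6300
1/(1 + e^{-2.6300}) = 0.9328
P = 0.9328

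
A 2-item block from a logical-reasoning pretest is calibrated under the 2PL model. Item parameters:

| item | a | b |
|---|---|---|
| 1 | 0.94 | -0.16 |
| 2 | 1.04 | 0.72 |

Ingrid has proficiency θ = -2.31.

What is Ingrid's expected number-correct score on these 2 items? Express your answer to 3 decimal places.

0.158

P(θ) = 1 / (1 + exp(−a(θ − b)))
P_1 = 1/(1+e^{2.0210}) = 0.1170
P_2 = 1/(1+e^{3.1512}) = 0.0410
E[score] = 0.1170 + 0.0410 = 0.1581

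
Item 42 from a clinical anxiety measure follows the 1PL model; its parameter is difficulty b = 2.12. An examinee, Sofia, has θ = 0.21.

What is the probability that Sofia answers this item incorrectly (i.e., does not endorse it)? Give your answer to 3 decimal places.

0.871

P(θ) = 1 / (1 + exp(−(θ − b)))
Exponent: (0.21 − 2.12) = -1.9100
1/(1 + e^{1.9100}) = 0.1290
P = 0.1290
P(incorrect) = 1 − 0.1290 = 0.8710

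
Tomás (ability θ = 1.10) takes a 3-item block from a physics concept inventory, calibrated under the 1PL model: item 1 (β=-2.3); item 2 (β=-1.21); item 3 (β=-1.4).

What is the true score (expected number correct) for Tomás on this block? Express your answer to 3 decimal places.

P(θ) = 1 / (1 + exp(−(θ − β)))
P_1 = 1/(1+e^{-3.4000}) = 0.9677
P_2 = 1/(1+e^{-2.3100}) = 0.9097
P_3 = 1/(1+e^{-2.5000}) = 0.9241
E[score] = 0.9677 + 0.9097 + 0.9241 = 2.8015

2.802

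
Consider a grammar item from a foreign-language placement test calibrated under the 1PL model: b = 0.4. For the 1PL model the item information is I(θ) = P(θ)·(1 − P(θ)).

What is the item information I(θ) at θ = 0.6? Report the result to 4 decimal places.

P = 1/(1+e^{-0.2000}) = 0.5498
P(1−P) = 0.5498 × 0.4502 = 0.2475
I = P(1−P) = 0.24752

0.2475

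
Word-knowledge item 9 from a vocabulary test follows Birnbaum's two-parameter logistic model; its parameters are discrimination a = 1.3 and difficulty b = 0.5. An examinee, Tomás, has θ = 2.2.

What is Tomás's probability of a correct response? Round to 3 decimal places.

P(θ) = 1 / (1 + exp(−a(θ − b)))
Exponent: 1.3 × (2.2 − 0.5) = 2.2100
1/(1 + e^{-2.2100}) = 0.9011

0.901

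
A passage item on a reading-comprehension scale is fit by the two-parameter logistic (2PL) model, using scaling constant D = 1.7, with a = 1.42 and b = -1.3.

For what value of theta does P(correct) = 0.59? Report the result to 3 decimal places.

-1.149

P(theta) = 1 / (1 + exp(−D·a(theta − b)))
logit = ln(0.5900/0.4100) = 0.3640
theta = b + logit/(1.7·a) = -1.3 + 0.3640/2.4140 = -1.1492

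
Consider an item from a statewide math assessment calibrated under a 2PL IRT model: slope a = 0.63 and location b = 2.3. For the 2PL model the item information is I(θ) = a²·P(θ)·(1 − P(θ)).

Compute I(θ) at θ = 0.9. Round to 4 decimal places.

0.0822

P = 1/(1+e^{0.8820}) = 0.2928
P(1−P) = 0.2928 × 0.7072 = 0.2071
I = a² × P(1−P) = 0.63² × 0.2071 = 0.08218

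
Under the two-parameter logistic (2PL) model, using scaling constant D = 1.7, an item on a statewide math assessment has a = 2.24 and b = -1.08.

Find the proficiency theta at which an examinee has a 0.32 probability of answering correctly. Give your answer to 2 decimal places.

P(theta) = 1 / (1 + exp(−D·a(theta − b)))
logit = ln(0.3200/0.6800) = -0.7538
theta = b + logit/(1.7·a) = -1.08 + (-0.7538)/3.8080 = -1.2779

-1.28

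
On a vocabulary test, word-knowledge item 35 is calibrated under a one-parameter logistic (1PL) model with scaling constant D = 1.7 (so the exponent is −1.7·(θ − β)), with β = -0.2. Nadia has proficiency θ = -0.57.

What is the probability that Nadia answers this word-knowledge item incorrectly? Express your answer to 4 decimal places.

0.6523

P(θ) = 1 / (1 + exp(−D·(θ − β)))
Exponent: 1.7 × (-0.57 − (-0.2)) = -0.6290
1/(1 + e^{0.6290}) = 0.3477
P = 0.3477
P(incorrect) = 1 − 0.3477 = 0.6523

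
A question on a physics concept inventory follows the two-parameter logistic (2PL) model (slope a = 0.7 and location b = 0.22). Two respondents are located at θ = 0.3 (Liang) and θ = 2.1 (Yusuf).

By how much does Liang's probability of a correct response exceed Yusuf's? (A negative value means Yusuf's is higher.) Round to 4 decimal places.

P(θ) = 1 / (1 + exp(−a(θ − b)))
P(Liang) = 0.5140  [exponent 0.0560]
P(Yusuf) = 0.7885  [exponent 1.3160]
Difference = 0.5140 − 0.7885 = -0.2745

-0.2745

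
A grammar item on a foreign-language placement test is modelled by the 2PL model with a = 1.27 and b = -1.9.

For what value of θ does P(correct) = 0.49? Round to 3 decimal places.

P(θ) = 1 / (1 + exp(−a(θ − b)))
logit = ln(0.4900/0.5100) = -0.0400
θ = b + logit/(a) = -1.9 + (-0.0400)/1.2700 = -1.9315

-1.932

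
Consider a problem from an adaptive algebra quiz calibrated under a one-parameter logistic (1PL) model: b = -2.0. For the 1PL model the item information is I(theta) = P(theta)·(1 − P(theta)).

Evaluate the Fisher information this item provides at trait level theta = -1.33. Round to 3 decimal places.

0.224

P = 1/(1+e^{-0.6700}) = 0.6615
P(1−P) = 0.6615 × 0.3385 = 0.2239
I = P(1−P) = 0.22392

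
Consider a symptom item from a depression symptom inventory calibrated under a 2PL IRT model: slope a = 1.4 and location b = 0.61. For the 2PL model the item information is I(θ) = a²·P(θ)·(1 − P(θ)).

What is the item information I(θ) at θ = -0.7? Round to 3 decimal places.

P = 1/(1+e^{1.8340}) = 0.1378
P(1−P) = 0.1378 × 0.8622 = 0.1188
I = a² × P(1−P) = 1.4² × 0.1188 = 0.23282

0.233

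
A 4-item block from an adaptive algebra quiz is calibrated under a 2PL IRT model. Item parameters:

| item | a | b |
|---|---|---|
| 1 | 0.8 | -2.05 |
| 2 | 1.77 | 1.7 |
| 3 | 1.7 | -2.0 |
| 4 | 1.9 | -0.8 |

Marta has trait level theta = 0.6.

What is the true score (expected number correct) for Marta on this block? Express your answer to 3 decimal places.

P(theta) = 1 / (1 + exp(−a(theta − b)))
P_1 = 1/(1+e^{-2.1200}) = 0.8928
P_2 = 1/(1+e^{1.9470}) = 0.1249
P_3 = 1/(1+e^{-4.4200}) = 0.9881
P_4 = 1/(1+e^{-2.6600}) = 0.9346
E[score] = 0.8928 + 0.1249 + 0.9881 + 0.9346 = 2.9404

2.940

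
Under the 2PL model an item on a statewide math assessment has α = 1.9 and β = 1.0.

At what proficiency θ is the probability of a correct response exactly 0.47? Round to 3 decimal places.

0.937

P(θ) = 1 / (1 + exp(−α(θ − β)))
logit = ln(0.4700/0.5300) = -0.1201
θ = β + logit/(α) = 1.0 + (-0.1201)/1.9000 = 0.9368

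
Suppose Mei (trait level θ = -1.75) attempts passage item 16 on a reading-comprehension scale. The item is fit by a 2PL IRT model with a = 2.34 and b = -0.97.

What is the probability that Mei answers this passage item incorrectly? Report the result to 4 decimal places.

P(θ) = 1 / (1 + exp(−a(θ − b)))
Exponent: 2.34 × (-1.75 − (-0.97)) = -1.8252
1/(1 + e^{1.8252}) = 0.1388
P(incorrect) = 1 − 0.1388 = 0.8612

0.8612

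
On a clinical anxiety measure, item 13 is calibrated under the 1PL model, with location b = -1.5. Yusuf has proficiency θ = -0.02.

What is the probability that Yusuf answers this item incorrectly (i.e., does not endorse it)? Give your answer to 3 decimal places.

P(θ) = 1 / (1 + exp(−(θ − b)))
Exponent: (-0.02 − (-1.5)) = 1.4800
1/(1 + e^{-1.4800}) = 0.8146
P = 0.8146
P(incorrect) = 1 − 0.8146 = 0.1854

0.185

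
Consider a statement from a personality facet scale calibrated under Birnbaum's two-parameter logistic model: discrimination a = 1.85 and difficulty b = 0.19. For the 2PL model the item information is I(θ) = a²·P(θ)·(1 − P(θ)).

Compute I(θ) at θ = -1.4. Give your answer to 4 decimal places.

P = 1/(1+e^{2.9415}) = 0.0501
P(1−P) = 0.0501 × 0.9499 = 0.0476
I = a² × P(1−P) = 1.85² × 0.0476 = 0.16300

0.1630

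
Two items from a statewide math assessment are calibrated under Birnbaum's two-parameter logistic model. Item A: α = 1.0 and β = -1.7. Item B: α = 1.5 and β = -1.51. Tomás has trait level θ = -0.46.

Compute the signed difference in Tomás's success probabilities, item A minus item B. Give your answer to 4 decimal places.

-0.0529

P(θ) = 1 / (1 + exp(−α(θ − β)))
P_A = 0.7756
P_B = 0.8285
P_A − P_B = -0.0529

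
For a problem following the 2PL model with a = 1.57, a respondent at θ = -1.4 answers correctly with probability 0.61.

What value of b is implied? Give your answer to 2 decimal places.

-1.68

P(θ) = 1 / (1 + exp(−a(θ − b)))
logit(0.61) = ln(0.61/0.39) = 0.4473
b = θ − logit/(a) = -1.4 − 0.4473/1.5700 = -1.6849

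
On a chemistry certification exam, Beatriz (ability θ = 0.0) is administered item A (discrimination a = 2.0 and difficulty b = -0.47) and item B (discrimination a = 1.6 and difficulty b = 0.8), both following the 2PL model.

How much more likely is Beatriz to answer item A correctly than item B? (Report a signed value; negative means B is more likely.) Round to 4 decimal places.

P(θ) = 1 / (1 + exp(−a(θ − b)))
P_A = 0.7191
P_B = 0.2176
P_A − P_B = 0.5015

0.5015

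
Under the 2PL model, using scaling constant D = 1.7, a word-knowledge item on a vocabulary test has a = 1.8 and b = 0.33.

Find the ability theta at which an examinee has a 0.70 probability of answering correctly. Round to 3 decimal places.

P(theta) = 1 / (1 + exp(−D·a(theta − b)))
logit = ln(0.7000/0.3000) = 0.8473
theta = b + logit/(1.7·a) = 0.33 + 0.8473/3.0600 = 0.6069

0.607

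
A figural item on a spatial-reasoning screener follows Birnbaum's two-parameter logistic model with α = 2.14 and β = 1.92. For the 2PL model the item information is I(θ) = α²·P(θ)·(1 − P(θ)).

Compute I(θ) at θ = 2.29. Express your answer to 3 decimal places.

0.983

P = 1/(1+e^{-0.7918}) = 0.6882
P(1−P) = 0.6882 × 0.3118 = 0.2146
I = α² × P(1−P) = 2.14² × 0.2146 = 0.98266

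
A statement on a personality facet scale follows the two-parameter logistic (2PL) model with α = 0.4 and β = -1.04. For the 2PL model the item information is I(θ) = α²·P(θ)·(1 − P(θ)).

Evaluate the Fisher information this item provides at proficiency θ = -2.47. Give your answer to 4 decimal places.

0.0369

P = 1/(1+e^{0.5720}) = 0.3608
P(1−P) = 0.3608 × 0.6392 = 0.2306
I = α² × P(1−P) = 0.4² × 0.2306 = 0.03690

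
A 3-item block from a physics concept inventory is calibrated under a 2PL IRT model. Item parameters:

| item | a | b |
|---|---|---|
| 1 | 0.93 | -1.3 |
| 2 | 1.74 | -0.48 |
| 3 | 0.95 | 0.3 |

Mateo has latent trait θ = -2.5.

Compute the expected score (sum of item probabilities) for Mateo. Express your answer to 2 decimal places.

P(θ) = 1 / (1 + exp(−a(θ − b)))
P_1 = 1/(1+e^{1.1160}) = 0.2468
P_2 = 1/(1+e^{3.5148}) = 0.0289
P_3 = 1/(1+e^{2.6600}) = 0.0654
E[score] = 0.2468 + 0.0289 + 0.0654 = 0.3410

0.34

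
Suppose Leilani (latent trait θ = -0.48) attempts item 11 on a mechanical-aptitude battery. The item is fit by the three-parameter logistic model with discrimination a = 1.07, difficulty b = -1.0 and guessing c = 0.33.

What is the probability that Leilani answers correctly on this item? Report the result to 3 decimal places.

P(θ) = c + (1 − c) · 1 / (1 + exp(−a(θ − b)))
Exponent: 1.07 × (-0.48 − (-1.0)) = 0.5564
1/(1 + e^{-0.5564}) = 0.6356
P = 0.33 + 0.67 × 0.6356 = 0.7559

0.756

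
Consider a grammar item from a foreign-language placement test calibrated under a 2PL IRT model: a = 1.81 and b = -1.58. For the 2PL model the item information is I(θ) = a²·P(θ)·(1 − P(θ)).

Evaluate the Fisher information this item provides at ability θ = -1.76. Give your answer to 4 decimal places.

P = 1/(1+e^{0.3258}) = 0.4193
P(1−P) = 0.4193 × 0.5807 = 0.2435
I = a² × P(1−P) = 1.81² × 0.2435 = 0.79767

0.7977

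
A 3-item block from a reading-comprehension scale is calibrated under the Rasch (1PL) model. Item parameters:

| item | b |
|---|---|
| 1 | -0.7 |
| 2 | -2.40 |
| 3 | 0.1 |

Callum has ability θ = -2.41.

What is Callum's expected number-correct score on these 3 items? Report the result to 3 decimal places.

P(θ) = 1 / (1 + exp(−(θ − b)))
P_1 = 1/(1+e^{1.7100}) = 0.1532
P_2 = 1/(1+e^{0.0100}) = 0.4975
P_3 = 1/(1+e^{2.5100}) = 0.0752
E[score] = 0.1532 + 0.4975 + 0.0752 = 0.7258

0.726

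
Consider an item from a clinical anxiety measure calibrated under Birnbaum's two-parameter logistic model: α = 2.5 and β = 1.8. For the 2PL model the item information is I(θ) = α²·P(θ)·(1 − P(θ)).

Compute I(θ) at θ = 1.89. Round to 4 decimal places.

1.5429

P = 1/(1+e^{-0.2250}) = 0.5560
P(1−P) = 0.5560 × 0.4440 = 0.2469
I = α² × P(1−P) = 2.5² × 0.2469 = 1.54289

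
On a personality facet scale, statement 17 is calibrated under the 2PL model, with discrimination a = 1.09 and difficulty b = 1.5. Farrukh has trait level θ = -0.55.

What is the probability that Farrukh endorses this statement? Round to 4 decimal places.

P(θ) = 1 / (1 + exp(−a(θ − b)))
Exponent: 1.09 × (-0.55 − 1.5) = -2.2345
1/(1 + e^{2.2345}) = 0.0967

0.0967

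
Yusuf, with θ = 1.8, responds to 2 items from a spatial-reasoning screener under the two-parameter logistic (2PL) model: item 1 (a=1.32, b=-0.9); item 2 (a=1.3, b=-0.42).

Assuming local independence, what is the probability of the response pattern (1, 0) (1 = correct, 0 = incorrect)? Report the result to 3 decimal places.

0.051

P(θ) = 1 / (1 + exp(−a(θ − b)))
P_1 = 1/(1+e^{-3.5640}) = 0.9725
P_2 = 1/(1+e^{-2.8860}) = 0.9472
L = P_1 × (1−P_2) = 0.9725 × 0.0528 = 0.05139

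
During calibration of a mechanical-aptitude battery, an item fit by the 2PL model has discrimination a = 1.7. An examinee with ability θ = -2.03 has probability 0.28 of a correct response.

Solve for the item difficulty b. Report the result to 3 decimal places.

P(θ) = 1 / (1 + exp(−a(θ − b)))
logit(0.28) = ln(0.28/0.72) = -0.9445
b = θ − logit/(a) = -2.03 − (-0.9445)/1.7000 = -1.4744

-1.474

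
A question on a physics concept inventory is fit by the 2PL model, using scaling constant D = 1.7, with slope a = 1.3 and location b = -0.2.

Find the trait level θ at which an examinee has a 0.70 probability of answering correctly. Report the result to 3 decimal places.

P(θ) = 1 / (1 + exp(−D·a(θ − b)))
logit = ln(0.7000/0.3000) = 0.8473
θ = b + logit/(1.7·a) = -0.2 + 0.8473/2.2100 = 0.1834

0.183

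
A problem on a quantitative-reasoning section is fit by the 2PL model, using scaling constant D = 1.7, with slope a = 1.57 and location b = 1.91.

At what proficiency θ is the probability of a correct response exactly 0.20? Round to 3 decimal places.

P(θ) = 1 / (1 + exp(−D·a(θ − b)))
logit = ln(0.2000/0.8000) = -1.3863
θ = b + logit/(1.7·a) = 1.91 + (-1.3863)/2.6690 = 1.3906

1.391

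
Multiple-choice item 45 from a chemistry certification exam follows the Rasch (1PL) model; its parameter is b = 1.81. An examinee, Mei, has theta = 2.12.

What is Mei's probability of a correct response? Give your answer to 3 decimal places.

P(theta) = 1 / (1 + exp(−(theta − b)))
Exponent: (2.12 − 1.81) = 0.3100
1/(1 + e^{-0.3100}) = 0.5769
P = 0.5769

0.577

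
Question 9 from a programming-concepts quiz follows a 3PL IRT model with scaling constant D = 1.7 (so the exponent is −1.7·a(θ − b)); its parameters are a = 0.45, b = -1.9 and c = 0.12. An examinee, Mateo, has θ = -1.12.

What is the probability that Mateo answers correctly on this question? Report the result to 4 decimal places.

0.6875

P(θ) = c + (1 − c) · 1 / (1 + exp(−D·a(θ − b)))
Exponent: 1.7 × 0.45 × (-1.12 − (-1.9)) = 0.5967
1/(1 + e^{-0.5967}) = 0.6449
P = 0.12 + 0.88 × 0.6449 = 0.6875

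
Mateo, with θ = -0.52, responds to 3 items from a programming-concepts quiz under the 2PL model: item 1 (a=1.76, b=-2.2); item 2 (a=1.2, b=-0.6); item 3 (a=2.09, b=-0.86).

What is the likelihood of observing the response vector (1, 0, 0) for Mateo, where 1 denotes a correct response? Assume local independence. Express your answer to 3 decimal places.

0.149

P(θ) = 1 / (1 + exp(−a(θ − b)))
P_1 = 1/(1+e^{-2.9568}) = 0.9506
P_2 = 1/(1+e^{-0.0960}) = 0.5240
P_3 = 1/(1+e^{-0.7106}) = 0.6705
L = P_1 × (1−P_2) × (1−P_3) = 0.9506 × 0.4760 × 0.3295 = 0.14908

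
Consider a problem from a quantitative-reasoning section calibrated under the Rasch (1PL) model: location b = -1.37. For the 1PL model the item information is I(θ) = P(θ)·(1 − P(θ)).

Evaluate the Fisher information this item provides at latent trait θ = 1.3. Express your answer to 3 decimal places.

P = 1/(1+e^{-2.6700}) = 0.9352
P(1−P) = 0.9352 × 0.0648 = 0.0606
I = P(1−P) = 0.06057

0.061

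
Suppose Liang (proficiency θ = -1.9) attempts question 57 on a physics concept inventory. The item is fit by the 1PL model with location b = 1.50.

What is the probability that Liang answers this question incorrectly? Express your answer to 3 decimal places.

0.968

P(θ) = 1 / (1 + exp(−(θ − b)))
Exponent: (-1.9 − 1.50) = -3.4000
1/(1 + e^{3.4000}) = 0.0323
P = 0.0323
P(incorrect) = 1 − 0.0323 = 0.9677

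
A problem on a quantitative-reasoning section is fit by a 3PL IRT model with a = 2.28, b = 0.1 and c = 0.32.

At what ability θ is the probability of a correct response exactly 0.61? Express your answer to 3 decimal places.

P(θ) = c + (1 − c) · 1 / (1 + exp(−a(θ − b)))
Remove guessing floor: (0.61 − 0.32)/(1 − 0.32) = 0.4265
logit = ln(0.4265/0.5735) = -0.2963
θ = b + logit/(a) = 0.1 + (-0.2963)/2.2800 = -0.0299

-0.030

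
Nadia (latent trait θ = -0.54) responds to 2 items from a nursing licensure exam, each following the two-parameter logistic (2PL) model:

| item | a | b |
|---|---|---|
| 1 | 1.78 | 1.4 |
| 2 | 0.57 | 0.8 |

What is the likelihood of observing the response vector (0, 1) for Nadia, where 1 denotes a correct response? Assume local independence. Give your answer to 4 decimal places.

P(θ) = 1 / (1 + exp(−a(θ − b)))
P_1 = 1/(1+e^{3.4532}) = 0.0307
P_2 = 1/(1+e^{0.7638}) = 0.3178
L = (1−P_1) × P_2 = 0.9693 × 0.3178 = 0.30807

0.3081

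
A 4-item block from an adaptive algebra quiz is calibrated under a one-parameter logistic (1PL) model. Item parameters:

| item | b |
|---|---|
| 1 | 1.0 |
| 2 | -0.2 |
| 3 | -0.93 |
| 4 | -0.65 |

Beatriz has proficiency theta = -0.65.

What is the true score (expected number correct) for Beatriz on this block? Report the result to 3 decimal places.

1.620

P(theta) = 1 / (1 + exp(−(theta − b)))
P_1 = 1/(1+e^{1.6500}) = 0.1611
P_2 = 1/(1+e^{0.4500}) = 0.3894
P_3 = 1/(1+e^{-0.2800}) = 0.5695
P_4 = 1/(1+e^{0.0000}) = 0.5000
E[score] = 0.1611 + 0.3894 + 0.5695 + 0.5000 = 1.6200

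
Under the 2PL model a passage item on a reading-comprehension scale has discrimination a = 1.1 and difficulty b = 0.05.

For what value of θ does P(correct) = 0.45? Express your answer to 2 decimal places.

P(θ) = 1 / (1 + exp(−a(θ − b)))
logit = ln(0.4500/0.5500) = -0.2007
θ = b + logit/(a) = 0.05 + (-0.2007)/1.1000 = -0.1324

-0.13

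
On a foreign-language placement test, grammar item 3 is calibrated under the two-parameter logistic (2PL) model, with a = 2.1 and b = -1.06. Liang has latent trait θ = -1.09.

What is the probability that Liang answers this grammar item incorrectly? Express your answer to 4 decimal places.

P(θ) = 1 / (1 + exp(−a(θ − b)))
Exponent: 2.1 × (-1.09 − (-1.06)) = -0.0630
1/(1 + e^{0.0630}) = 0.4843
P(incorrect) = 1 − 0.4843 = 0.5157

0.5157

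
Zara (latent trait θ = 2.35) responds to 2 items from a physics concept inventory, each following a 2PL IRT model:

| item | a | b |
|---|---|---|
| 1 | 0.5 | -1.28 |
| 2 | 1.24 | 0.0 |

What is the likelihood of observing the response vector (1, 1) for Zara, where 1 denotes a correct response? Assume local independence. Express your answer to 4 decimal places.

P(θ) = 1 / (1 + exp(−a(θ − b)))
P_1 = 1/(1+e^{-1.8150}) = 0.8600
P_2 = 1/(1+e^{-2.9140}) = 0.9485
L = P_1 × P_2 = 0.8600 × 0.9485 = 0.81571

0.8157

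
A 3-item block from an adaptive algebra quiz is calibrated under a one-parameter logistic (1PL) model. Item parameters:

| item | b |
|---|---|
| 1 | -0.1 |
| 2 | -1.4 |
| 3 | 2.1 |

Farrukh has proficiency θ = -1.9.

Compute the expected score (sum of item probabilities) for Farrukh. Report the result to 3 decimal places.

P(θ) = 1 / (1 + exp(−(θ − b)))
P_1 = 1/(1+e^{1.8000}) = 0.1419
P_2 = 1/(1+e^{0.5000}) = 0.3775
P_3 = 1/(1+e^{4.0000}) = 0.0180
E[score] = 0.1419 + 0.3775 + 0.0180 = 0.5374

0.537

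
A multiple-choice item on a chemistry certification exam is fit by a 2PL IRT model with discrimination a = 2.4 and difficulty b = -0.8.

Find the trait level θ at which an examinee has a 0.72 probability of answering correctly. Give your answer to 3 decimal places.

-0.406

P(θ) = 1 / (1 + exp(−a(θ − b)))
logit = ln(0.7200/0.2800) = 0.9445
θ = b + logit/(a) = -0.8 + 0.9445/2.4000 = -0.4065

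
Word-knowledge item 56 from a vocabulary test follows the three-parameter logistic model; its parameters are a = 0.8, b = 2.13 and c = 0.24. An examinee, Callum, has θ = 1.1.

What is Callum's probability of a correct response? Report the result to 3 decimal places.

0.472

P(θ) = c + (1 − c) · 1 / (1 + exp(−a(θ − b)))
Exponent: 0.8 × (1.1 − 2.13) = -0.8240
1/(1 + e^{0.8240}) = 0.3049
P = 0.24 + 0.76 × 0.3049 = 0.4717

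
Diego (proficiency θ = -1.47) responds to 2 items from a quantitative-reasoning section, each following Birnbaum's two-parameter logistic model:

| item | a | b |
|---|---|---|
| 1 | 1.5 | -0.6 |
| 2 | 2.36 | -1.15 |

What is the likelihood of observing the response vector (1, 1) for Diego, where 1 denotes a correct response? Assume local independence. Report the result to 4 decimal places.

P(θ) = 1 / (1 + exp(−a(θ − b)))
P_1 = 1/(1+e^{1.3050}) = 0.2133
P_2 = 1/(1+e^{0.7552}) = 0.3197
L = P_1 × P_2 = 0.2133 × 0.3197 = 0.06820

0.0682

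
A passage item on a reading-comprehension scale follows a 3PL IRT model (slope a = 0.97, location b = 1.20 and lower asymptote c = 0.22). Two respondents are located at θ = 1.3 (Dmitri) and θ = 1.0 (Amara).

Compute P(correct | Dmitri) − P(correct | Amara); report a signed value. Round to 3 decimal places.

P(θ) = c + (1 − c) · 1 / (1 + exp(−a(θ − b)))
P(Dmitri) = 0.6289  [exponent 0.0970]
P(Amara) = 0.5723  [exponent -0.1940]
Difference = 0.6289 − 0.5723 = 0.0566

0.057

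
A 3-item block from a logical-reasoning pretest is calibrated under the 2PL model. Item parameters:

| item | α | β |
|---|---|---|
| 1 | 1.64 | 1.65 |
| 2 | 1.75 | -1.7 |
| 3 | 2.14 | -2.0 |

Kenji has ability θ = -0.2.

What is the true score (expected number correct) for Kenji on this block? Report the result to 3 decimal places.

P(θ) = 1 / (1 + exp(−α(θ − β)))
P_1 = 1/(1+e^{3.0340}) = 0.0459
P_2 = 1/(1+e^{-2.6250}) = 0.9325
P_3 = 1/(1+e^{-3.8520}) = 0.9792
E[score] = 0.0459 + 0.9325 + 0.9792 = 1.9576

1.958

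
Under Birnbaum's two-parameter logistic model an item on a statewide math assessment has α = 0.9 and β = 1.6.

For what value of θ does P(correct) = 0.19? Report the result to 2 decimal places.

P(θ) = 1 / (1 + exp(−α(θ − β)))
logit = ln(0.1900/0.8100) = -1.4500
θ = β + logit/(α) = 1.6 + (-1.4500)/0.9000 = -0.0111

-0.01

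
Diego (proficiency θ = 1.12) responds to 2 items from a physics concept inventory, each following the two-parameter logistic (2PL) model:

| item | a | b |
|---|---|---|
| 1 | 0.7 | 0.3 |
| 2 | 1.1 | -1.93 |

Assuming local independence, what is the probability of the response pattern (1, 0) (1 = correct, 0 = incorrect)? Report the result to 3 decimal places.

P(θ) = 1 / (1 + exp(−a(θ − b)))
P_1 = 1/(1+e^{-0.5740}) = 0.6397
P_2 = 1/(1+e^{-3.3550}) = 0.9663
L = P_1 × (1−P_2) = 0.6397 × 0.0337 = 0.02158

0.022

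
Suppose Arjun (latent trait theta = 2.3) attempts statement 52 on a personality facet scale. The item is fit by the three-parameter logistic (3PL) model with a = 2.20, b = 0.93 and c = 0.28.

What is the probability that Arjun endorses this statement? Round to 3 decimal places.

P(theta) = c + (1 − c) · 1 / (1 + exp(−a(theta − b)))
Exponent: 2.20 × (2.3 − 0.93) = 3.0140
1/(1 + e^{-3.0140}) = 0.9532
P = 0.28 + 0.72 × 0.9532 = 0.9663

0.966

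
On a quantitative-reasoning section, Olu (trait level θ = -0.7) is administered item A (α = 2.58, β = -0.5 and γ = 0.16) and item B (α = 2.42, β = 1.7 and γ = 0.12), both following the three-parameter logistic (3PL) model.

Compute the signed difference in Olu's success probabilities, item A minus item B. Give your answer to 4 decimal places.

P(θ) = γ + (1 − γ) · 1 / (1 + exp(−α(θ − β)))
P_A = 0.4740
P_B = 0.1226
P_A − P_B = 0.3513

0.3513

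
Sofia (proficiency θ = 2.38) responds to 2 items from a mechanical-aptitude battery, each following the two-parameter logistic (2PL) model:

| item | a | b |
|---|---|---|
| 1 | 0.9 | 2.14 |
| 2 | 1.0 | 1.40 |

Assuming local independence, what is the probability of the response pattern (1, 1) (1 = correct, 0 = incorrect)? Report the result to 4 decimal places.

0.4027

P(θ) = 1 / (1 + exp(−a(θ − b)))
P_1 = 1/(1+e^{-0.2160}) = 0.5538
P_2 = 1/(1+e^{-0.9800}) = 0.7271
L = P_1 × P_2 = 0.5538 × 0.7271 = 0.40267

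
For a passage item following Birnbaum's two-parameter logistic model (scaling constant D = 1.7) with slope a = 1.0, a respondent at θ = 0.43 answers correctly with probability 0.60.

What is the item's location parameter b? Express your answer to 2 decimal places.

0.19

P(θ) = 1 / (1 + exp(−D·a(θ − b)))
logit(0.60) = ln(0.60/0.40) = 0.4055
b = θ − logit/(1.7·a) = 0.43 − 0.4055/1.7000 = 0.1915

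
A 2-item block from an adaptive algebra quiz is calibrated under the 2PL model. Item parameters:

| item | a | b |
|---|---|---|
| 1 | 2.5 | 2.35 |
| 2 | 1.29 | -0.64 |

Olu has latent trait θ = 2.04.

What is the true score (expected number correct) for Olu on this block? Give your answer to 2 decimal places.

1.28

P(θ) = 1 / (1 + exp(−a(θ − b)))
P_1 = 1/(1+e^{0.7750}) = 0.3154
P_2 = 1/(1+e^{-3.4572}) = 0.9694
E[score] = 0.3154 + 0.9694 = 1.2848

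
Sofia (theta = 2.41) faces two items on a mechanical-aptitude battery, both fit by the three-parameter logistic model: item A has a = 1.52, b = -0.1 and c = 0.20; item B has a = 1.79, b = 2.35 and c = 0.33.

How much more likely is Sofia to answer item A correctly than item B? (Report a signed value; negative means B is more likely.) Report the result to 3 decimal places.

0.300

P(theta) = c + (1 − c) · 1 / (1 + exp(−a(theta − b)))
P_A = 0.9828
P_B = 0.6830
P_A − P_B = 0.2998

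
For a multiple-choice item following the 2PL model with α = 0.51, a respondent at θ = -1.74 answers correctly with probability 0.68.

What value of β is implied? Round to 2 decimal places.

-3.22

P(θ) = 1 / (1 + exp(−α(θ − β)))
logit(0.68) = ln(0.68/0.32) = 0.7538
β = θ − logit/(α) = -1.74 − 0.7538/0.5100 = -3.2180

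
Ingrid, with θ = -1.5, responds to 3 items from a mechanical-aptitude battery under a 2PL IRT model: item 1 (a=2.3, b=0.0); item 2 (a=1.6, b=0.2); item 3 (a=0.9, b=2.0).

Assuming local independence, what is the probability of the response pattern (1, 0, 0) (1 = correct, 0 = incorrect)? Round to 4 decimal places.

P(θ) = 1 / (1 + exp(−a(θ − b)))
P_1 = 1/(1+e^{3.4500}) = 0.0308
P_2 = 1/(1+e^{2.7200}) = 0.0618
P_3 = 1/(1+e^{3.1500}) = 0.0411
L = P_1 × (1−P_2) × (1−P_3) = 0.0308 × 0.9382 × 0.9589 = 0.02768

0.0277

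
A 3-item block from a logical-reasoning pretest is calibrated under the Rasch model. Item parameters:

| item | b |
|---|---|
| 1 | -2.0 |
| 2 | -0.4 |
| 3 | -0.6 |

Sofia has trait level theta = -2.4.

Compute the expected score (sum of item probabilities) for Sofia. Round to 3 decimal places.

P(theta) = 1 / (1 + exp(−(theta − b)))
P_1 = 1/(1+e^{0.4000}) = 0.4013
P_2 = 1/(1+e^{2.0000}) = 0.1192
P_3 = 1/(1+e^{1.8000}) = 0.1419
E[score] = 0.4013 + 0.1192 + 0.1419 = 0.6624

0.662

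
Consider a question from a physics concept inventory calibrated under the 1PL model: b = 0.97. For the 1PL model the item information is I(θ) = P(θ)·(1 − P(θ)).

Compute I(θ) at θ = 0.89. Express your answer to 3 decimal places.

0.250

P = 1/(1+e^{0.0800}) = 0.4800
P(1−P) = 0.4800 × 0.5200 = 0.2496
I = P(1−P) = 0.24960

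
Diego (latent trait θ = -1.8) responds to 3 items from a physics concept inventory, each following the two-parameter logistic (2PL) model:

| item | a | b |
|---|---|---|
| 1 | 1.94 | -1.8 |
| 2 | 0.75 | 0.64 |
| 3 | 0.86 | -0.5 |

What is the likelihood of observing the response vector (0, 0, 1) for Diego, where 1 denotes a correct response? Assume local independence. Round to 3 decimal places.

0.106

P(θ) = 1 / (1 + exp(−a(θ − b)))
P_1 = 1/(1+e^{0.0000}) = 0.5000
P_2 = 1/(1+e^{1.8300}) = 0.1382
P_3 = 1/(1+e^{1.1180}) = 0.2464
L = (1−P_1) × (1−P_2) × P_3 = 0.5000 × 0.8618 × 0.2464 = 0.10616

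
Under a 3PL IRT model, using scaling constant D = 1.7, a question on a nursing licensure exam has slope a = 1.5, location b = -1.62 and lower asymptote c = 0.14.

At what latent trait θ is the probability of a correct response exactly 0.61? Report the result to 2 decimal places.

P(θ) = c + (1 − c) · 1 / (1 + exp(−D·a(θ − b)))
Remove guessing floor: (0.61 − 0.14)/(1 − 0.14) = 0.5465
logit = ln(0.5465/0.4535) = 0.1866
θ = b + logit/(1.7·a) = -1.62 + 0.1866/2.5500 = -1.5468

-1.55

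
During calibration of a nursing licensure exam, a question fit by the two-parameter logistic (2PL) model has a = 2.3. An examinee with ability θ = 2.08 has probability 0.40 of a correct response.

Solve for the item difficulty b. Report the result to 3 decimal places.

P(θ) = 1 / (1 + exp(−a(θ − b)))
logit(0.40) = ln(0.40/0.60) = -0.4055
b = θ − logit/(a) = 2.08 − (-0.4055)/2.3000 = 2.2563

2.256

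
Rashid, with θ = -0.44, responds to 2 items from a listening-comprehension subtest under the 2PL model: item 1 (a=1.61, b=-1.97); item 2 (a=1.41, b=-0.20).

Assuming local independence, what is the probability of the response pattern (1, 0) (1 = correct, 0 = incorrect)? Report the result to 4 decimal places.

P(θ) = 1 / (1 + exp(−a(θ − b)))
P_1 = 1/(1+e^{-2.4633}) = 0.9215
P_2 = 1/(1+e^{0.3384}) = 0.4162
L = P_1 × (1−P_2) = 0.9215 × 0.5838 = 0.53799

0.5380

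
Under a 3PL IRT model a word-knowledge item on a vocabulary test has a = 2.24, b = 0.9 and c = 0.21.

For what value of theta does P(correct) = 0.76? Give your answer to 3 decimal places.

1.270

P(theta) = c + (1 − c) · 1 / (1 + exp(−a(theta − b)))
Remove guessing floor: (0.76 − 0.21)/(1 − 0.21) = 0.6962
logit = ln(0.6962/0.3038) = 0.8293
theta = b + logit/(a) = 0.9 + 0.8293/2.2400 = 1.2702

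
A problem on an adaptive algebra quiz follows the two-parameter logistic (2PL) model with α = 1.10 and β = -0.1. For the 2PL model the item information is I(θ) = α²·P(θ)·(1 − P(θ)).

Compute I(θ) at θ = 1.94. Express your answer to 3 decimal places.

0.105

P = 1/(1+e^{-2.2440}) = 0.9041
P(1−P) = 0.9041 × 0.0959 = 0.0867
I = α² × P(1−P) = 1.10² × 0.0867 = 0.10488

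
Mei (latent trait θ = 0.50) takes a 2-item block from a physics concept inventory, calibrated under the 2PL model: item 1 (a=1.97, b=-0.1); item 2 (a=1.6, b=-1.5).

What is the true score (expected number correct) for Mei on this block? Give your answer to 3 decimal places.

1.726

P(θ) = 1 / (1 + exp(−a(θ − b)))
P_1 = 1/(1+e^{-1.1820}) = 0.7653
P_2 = 1/(1+e^{-3.2000}) = 0.9608
E[score] = 0.7653 + 0.9608 = 1.7261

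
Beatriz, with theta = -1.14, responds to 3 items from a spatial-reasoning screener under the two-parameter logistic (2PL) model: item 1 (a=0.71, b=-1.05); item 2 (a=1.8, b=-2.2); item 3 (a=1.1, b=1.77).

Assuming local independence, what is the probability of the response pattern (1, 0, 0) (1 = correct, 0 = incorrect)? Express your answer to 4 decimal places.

0.0601

P(theta) = 1 / (1 + exp(−a(theta − b)))
P_1 = 1/(1+e^{0.0639}) = 0.4840
P_2 = 1/(1+e^{-1.9080}) = 0.8708
P_3 = 1/(1+e^{3.2010}) = 0.0391
L = P_1 × (1−P_2) × (1−P_3) = 0.4840 × 0.1292 × 0.9609 = 0.06009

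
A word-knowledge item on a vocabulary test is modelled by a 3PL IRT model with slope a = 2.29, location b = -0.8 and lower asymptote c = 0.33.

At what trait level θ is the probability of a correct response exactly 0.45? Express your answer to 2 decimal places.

P(θ) = c + (1 − c) · 1 / (1 + exp(−a(θ − b)))
Remove guessing floor: (0.45 − 0.33)/(1 − 0.33) = 0.1791
logit = ln(0.1791/0.8209) = -1.5224
θ = b + logit/(a) = -0.8 + (-1.5224)/2.2900 = -1.4648

-1.46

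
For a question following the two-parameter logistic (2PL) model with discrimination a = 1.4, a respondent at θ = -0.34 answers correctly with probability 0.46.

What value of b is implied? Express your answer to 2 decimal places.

P(θ) = 1 / (1 + exp(−a(θ − b)))
logit(0.46) = ln(0.46/0.54) = -0.1603
b = θ − logit/(a) = -0.34 − (-0.1603)/1.4000 = -0.2255

-0.23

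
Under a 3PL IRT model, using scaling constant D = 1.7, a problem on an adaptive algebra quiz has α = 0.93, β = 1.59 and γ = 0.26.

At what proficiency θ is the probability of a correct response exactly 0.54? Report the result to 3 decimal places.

1.276

P(θ) = γ + (1 − γ) · 1 / (1 + exp(−D·α(θ − β)))
Remove guessing floor: (0.54 − 0.26)/(1 − 0.26) = 0.3784
logit = ln(0.3784/0.6216) = -0.4964
θ = β + logit/(1.7·α) = 1.59 + (-0.4964)/1.5810 = 1.2760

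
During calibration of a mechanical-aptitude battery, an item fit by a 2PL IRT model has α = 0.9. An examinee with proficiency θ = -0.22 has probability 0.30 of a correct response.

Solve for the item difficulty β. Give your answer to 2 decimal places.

0.72

P(θ) = 1 / (1 + exp(−α(θ − β)))
logit(0.30) = ln(0.30/0.70) = -0.8473
β = θ − logit/(α) = -0.22 − (-0.8473)/0.9000 = 0.7214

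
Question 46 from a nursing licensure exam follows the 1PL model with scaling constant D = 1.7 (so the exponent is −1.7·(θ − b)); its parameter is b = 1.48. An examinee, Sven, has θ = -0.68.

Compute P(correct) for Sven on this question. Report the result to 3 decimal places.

P(θ) = 1 / (1 + exp(−D·(θ − b)))
Exponent: 1.7 × (-0.68 − 1.48) = -3.6720
1/(1 + e^{3.6720}) = 0.0248
P = 0.0248

0.025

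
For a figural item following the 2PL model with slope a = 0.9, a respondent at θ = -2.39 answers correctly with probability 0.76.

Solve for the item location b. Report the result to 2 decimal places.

-3.67

P(θ) = 1 / (1 + exp(−a(θ − b)))
logit(0.76) = ln(0.76/0.24) = 1.1527
b = θ − logit/(a) = -2.39 − 1.1527/0.9000 = -3.6708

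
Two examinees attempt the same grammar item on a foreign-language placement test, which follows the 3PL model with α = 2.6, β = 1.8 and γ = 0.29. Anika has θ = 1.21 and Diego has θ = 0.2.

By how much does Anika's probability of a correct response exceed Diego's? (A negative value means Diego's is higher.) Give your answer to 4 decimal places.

P(θ) = γ + (1 − γ) · 1 / (1 + exp(−α(θ − β)))
P(Anika) = 0.4160  [exponent -1.5340]
P(Diego) = 0.3009  [exponent -4.1600]
Difference = 0.4160 − 0.3009 = 0.1150

0.1150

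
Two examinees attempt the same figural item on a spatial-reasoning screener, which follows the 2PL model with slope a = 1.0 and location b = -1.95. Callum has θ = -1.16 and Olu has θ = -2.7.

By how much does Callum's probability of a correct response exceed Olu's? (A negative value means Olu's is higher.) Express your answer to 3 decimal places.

P(θ) = 1 / (1 + exp(−a(θ − b)))
P(Callum) = 0.6878  [exponent 0.7900]
P(Olu) = 0.3208  [exponent -0.7500]
Difference = 0.6878 − 0.3208 = 0.3670

0.367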